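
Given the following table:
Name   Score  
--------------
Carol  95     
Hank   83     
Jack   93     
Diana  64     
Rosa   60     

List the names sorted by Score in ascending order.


Sorting by Score (ascending):
  Rosa: 60
  Diana: 64
  Hank: 83
  Jack: 93
  Carol: 95


ANSWER: Rosa, Diana, Hank, Jack, Carol


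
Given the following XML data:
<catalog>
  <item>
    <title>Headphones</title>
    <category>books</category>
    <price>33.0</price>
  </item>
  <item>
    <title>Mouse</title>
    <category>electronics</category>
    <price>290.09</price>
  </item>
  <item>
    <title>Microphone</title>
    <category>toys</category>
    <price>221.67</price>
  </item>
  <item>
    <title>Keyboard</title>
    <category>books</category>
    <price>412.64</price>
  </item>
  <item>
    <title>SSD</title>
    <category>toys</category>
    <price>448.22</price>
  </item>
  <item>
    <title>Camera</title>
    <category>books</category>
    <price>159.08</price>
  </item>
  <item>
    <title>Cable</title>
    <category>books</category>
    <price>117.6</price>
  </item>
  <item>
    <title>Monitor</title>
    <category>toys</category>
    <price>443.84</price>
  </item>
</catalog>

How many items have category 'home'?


Scanning <item> elements for <category>home</category>:
Count: 0

ANSWER: 0


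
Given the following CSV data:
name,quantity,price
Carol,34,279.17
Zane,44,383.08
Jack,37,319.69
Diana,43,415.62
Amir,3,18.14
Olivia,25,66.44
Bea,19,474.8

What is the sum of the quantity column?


Values in 'quantity' column:
  Row 1: 34
  Row 2: 44
  Row 3: 37
  Row 4: 43
  Row 5: 3
  Row 6: 25
  Row 7: 19
Sum = 34 + 44 + 37 + 43 + 3 + 25 + 19 = 205

ANSWER: 205


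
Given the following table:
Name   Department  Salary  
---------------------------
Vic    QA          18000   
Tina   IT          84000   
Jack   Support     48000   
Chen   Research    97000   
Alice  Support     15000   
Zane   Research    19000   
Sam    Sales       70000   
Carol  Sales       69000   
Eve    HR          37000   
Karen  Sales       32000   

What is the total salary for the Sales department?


Sales department members:
  Sam: 70000
  Carol: 69000
  Karen: 32000
Total = 70000 + 69000 + 32000 = 171000

ANSWER: 171000


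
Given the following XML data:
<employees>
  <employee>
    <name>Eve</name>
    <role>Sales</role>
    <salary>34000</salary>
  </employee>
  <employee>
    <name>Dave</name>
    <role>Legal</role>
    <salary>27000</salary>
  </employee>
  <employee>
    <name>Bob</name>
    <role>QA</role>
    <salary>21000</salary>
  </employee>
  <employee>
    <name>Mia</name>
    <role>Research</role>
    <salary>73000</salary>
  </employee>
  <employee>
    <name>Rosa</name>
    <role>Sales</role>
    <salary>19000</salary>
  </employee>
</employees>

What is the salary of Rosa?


Searching for <employee> with <name>Rosa</name>
Found at position 5
<salary>19000</salary>

ANSWER: 19000


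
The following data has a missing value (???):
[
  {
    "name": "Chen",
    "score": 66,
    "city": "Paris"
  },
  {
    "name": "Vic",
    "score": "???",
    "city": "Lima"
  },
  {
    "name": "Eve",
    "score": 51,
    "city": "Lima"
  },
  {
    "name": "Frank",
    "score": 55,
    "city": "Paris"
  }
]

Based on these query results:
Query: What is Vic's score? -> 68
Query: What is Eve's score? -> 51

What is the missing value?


The missing value is Vic's score
From query: Vic's score = 68

ANSWER: 68


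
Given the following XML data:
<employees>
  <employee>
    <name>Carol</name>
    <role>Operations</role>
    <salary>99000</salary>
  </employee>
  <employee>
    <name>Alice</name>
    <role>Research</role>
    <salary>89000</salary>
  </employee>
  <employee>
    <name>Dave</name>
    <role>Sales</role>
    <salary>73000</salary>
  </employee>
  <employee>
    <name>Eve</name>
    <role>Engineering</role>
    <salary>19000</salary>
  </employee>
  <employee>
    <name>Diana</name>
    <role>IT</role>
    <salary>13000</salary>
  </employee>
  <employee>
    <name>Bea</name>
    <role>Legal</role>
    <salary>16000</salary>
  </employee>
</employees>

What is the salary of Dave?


Searching for <employee> with <name>Dave</name>
Found at position 3
<salary>73000</salary>

ANSWER: 73000


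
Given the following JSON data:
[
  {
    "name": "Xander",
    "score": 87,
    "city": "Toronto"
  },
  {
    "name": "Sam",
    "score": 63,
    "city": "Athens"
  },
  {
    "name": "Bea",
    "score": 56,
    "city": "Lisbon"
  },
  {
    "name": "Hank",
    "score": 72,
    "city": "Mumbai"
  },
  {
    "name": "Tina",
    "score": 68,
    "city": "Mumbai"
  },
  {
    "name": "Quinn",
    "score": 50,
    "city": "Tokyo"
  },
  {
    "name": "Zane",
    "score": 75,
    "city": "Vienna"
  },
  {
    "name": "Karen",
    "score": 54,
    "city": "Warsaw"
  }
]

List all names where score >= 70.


Filtering records where score >= 70:
  Xander (score=87) -> YES
  Sam (score=63) -> no
  Bea (score=56) -> no
  Hank (score=72) -> YES
  Tina (score=68) -> no
  Quinn (score=50) -> no
  Zane (score=75) -> YES
  Karen (score=54) -> no


ANSWER: Xander, Hank, Zane


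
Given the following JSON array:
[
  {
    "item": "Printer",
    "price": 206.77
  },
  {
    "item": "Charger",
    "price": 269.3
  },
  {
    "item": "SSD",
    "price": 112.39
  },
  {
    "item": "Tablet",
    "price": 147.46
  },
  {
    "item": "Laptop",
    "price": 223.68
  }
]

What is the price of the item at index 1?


Array index 1 -> Charger
price = 269.3

ANSWER: 269.3


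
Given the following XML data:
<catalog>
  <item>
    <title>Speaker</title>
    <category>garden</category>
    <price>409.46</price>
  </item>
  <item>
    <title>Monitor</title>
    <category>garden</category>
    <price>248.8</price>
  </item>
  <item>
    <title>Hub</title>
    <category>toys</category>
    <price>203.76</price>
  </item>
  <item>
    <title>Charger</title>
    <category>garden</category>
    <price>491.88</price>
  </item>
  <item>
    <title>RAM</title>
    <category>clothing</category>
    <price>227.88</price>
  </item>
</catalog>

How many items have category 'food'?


Scanning <item> elements for <category>food</category>:
Count: 0

ANSWER: 0


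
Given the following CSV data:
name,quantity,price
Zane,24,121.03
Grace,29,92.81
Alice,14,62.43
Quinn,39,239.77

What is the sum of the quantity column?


Values in 'quantity' column:
  Row 1: 24
  Row 2: 29
  Row 3: 14
  Row 4: 39
Sum = 24 + 29 + 14 + 39 = 106

ANSWER: 106


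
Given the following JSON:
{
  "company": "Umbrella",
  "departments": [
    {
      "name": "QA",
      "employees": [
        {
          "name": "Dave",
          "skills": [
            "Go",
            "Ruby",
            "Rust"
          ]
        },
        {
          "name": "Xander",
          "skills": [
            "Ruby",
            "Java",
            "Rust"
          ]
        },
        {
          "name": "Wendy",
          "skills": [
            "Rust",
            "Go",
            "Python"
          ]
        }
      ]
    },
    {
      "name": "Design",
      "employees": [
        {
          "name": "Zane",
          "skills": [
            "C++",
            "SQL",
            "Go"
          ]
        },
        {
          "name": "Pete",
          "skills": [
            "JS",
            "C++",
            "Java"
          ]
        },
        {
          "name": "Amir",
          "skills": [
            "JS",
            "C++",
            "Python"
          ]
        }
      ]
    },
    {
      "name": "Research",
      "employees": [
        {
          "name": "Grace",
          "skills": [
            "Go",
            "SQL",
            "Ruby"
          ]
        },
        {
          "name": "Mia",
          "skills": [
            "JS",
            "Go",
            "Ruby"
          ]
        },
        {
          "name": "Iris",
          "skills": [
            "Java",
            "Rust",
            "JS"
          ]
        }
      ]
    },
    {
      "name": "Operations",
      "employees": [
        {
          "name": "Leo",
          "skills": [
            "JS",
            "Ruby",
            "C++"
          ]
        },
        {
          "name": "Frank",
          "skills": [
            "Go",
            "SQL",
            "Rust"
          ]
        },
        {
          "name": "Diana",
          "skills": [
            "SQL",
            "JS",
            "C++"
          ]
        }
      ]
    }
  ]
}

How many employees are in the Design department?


Path: departments[1].employees
Count: 3

ANSWER: 3


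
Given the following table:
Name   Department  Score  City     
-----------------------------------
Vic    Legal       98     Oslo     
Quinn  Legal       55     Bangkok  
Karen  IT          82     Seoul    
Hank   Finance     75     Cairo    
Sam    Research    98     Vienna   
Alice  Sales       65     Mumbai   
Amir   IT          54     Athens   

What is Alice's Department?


Row 6: Alice
Department = Sales

ANSWER: Sales


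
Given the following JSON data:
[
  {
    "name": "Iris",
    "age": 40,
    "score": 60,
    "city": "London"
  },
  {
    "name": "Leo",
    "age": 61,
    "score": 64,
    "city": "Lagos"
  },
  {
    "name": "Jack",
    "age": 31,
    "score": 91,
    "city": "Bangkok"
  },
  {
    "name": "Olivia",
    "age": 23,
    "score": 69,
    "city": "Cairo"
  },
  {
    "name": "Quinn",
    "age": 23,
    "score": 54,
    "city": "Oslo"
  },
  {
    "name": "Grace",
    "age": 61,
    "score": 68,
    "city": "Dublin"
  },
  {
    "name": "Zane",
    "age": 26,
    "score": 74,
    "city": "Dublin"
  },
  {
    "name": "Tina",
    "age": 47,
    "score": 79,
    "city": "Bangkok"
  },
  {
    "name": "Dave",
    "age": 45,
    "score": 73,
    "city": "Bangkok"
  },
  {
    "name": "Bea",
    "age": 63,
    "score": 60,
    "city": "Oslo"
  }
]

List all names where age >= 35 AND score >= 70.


Checking both conditions:
  Iris (age=40, score=60) -> no
  Leo (age=61, score=64) -> no
  Jack (age=31, score=91) -> no
  Olivia (age=23, score=69) -> no
  Quinn (age=23, score=54) -> no
  Grace (age=61, score=68) -> no
  Zane (age=26, score=74) -> no
  Tina (age=47, score=79) -> YES
  Dave (age=45, score=73) -> YES
  Bea (age=63, score=60) -> no


ANSWER: Tina, Dave


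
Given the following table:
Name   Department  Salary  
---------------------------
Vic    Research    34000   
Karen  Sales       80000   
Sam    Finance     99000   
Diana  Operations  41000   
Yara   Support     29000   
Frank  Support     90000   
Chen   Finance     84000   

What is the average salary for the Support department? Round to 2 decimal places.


Support department members:
  Yara: 29000
  Frank: 90000
Sum = 119000
Count = 2
Average = 119000 / 2 = 59500.00

ANSWER: 59500.00


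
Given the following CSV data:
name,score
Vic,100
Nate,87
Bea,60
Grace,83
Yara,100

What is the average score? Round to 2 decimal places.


Scores: 100, 87, 60, 83, 100
Sum = 430
Count = 5
Average = 430 / 5 = 86.00

ANSWER: 86.00


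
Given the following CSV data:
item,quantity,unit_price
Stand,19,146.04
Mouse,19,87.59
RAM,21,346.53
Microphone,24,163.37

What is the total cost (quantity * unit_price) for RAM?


Row: RAM
quantity = 21
unit_price = 346.53
total = 21 * 346.53 = 7277.13

ANSWER: 7277.13


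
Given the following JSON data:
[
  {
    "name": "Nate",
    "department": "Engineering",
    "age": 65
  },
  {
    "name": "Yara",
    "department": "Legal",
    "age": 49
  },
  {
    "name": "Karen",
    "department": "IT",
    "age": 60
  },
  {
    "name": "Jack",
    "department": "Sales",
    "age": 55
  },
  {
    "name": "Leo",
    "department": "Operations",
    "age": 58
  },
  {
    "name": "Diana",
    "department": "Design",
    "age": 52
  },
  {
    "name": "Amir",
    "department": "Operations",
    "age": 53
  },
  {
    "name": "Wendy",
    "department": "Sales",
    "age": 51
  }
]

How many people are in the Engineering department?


Scanning records for department = Engineering
  Record 0: Nate
Count: 1

ANSWER: 1


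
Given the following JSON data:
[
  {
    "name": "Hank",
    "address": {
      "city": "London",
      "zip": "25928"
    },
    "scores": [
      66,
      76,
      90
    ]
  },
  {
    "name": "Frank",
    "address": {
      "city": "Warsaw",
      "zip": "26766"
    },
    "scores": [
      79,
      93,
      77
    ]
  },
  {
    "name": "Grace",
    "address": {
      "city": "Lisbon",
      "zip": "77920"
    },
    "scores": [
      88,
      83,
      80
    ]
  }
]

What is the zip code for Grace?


Path: records[2].address.zip
Value: 77920

ANSWER: 77920


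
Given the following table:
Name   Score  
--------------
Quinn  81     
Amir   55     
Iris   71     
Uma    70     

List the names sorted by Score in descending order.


Sorting by Score (descending):
  Quinn: 81
  Iris: 71
  Uma: 70
  Amir: 55


ANSWER: Quinn, Iris, Uma, Amir


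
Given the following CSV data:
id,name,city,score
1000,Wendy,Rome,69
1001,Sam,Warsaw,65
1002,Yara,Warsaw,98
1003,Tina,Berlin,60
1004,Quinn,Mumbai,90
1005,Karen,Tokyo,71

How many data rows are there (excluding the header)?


Counting rows (excluding header):
Header: id,name,city,score
Data rows: 6

ANSWER: 6


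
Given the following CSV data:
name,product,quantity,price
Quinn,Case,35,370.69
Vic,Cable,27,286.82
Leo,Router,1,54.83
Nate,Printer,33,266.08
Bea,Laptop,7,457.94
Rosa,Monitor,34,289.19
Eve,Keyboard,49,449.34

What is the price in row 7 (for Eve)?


Row 7: Eve
Column 'price' = 449.34

ANSWER: 449.34


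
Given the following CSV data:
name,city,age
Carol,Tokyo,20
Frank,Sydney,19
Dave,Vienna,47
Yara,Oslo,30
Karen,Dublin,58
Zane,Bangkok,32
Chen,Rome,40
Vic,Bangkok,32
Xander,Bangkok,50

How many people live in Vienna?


Scanning city column for 'Vienna':
  Row 3: Dave -> MATCH
Total matches: 1

ANSWER: 1


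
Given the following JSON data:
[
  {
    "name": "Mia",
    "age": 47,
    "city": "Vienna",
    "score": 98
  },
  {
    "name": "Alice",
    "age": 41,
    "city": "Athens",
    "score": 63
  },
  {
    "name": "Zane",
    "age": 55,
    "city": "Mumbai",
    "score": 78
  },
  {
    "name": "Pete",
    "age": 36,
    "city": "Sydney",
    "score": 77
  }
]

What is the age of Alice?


Looking up record where name = Alice
Record index: 1
Field 'age' = 41

ANSWER: 41


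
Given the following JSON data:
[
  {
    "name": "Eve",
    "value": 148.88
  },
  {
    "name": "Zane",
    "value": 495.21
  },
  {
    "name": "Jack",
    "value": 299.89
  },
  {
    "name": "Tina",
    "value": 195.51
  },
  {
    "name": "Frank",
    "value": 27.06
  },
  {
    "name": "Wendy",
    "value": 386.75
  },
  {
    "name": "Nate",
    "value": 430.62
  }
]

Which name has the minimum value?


Comparing values:
  Eve: 148.88
  Zane: 495.21
  Jack: 299.89
  Tina: 195.51
  Frank: 27.06
  Wendy: 386.75
  Nate: 430.62
Minimum: Frank (27.06)

ANSWER: Frank


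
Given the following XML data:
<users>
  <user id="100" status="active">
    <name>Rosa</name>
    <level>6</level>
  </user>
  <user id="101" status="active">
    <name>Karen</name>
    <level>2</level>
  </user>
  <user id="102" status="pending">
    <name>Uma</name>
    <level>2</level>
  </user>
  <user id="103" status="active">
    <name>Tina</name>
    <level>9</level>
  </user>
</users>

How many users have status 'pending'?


Counting users with status='pending':
  Uma (id=102) -> MATCH
Count: 1

ANSWER: 1


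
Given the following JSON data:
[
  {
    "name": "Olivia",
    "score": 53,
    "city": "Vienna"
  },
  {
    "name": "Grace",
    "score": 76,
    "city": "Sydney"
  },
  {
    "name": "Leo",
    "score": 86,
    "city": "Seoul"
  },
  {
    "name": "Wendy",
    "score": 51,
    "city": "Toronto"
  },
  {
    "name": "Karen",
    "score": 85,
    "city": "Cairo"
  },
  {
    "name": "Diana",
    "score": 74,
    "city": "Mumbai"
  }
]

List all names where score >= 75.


Filtering records where score >= 75:
  Olivia (score=53) -> no
  Grace (score=76) -> YES
  Leo (score=86) -> YES
  Wendy (score=51) -> no
  Karen (score=85) -> YES
  Diana (score=74) -> no


ANSWER: Grace, Leo, Karen


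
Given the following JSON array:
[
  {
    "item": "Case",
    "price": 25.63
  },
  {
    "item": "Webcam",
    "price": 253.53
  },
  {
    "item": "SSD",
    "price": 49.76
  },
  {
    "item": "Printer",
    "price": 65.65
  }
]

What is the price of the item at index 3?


Array index 3 -> Printer
price = 65.65

ANSWER: 65.65


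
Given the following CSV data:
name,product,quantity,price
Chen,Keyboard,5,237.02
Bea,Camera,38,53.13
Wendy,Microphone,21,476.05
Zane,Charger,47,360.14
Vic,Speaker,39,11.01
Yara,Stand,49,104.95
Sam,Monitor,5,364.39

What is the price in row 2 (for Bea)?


Row 2: Bea
Column 'price' = 53.13

ANSWER: 53.13


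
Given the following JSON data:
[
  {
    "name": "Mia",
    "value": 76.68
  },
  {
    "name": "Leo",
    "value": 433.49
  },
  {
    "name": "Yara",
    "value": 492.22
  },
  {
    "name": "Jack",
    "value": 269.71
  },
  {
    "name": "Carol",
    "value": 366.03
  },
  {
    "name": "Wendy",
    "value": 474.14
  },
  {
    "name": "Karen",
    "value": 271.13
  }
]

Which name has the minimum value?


Comparing values:
  Mia: 76.68
  Leo: 433.49
  Yara: 492.22
  Jack: 269.71
  Carol: 366.03
  Wendy: 474.14
  Karen: 271.13
Minimum: Mia (76.68)

ANSWER: Mia


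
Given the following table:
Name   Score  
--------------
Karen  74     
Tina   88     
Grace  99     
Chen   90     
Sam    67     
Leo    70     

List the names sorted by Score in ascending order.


Sorting by Score (ascending):
  Sam: 67
  Leo: 70
  Karen: 74
  Tina: 88
  Chen: 90
  Grace: 99


ANSWER: Sam, Leo, Karen, Tina, Chen, Grace


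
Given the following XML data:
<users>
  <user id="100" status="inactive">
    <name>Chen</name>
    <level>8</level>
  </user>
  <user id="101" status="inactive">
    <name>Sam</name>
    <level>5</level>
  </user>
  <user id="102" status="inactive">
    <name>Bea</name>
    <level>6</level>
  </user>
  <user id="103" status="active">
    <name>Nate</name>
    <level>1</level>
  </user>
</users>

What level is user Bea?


Finding user: Bea
<level>6</level>

ANSWER: 6


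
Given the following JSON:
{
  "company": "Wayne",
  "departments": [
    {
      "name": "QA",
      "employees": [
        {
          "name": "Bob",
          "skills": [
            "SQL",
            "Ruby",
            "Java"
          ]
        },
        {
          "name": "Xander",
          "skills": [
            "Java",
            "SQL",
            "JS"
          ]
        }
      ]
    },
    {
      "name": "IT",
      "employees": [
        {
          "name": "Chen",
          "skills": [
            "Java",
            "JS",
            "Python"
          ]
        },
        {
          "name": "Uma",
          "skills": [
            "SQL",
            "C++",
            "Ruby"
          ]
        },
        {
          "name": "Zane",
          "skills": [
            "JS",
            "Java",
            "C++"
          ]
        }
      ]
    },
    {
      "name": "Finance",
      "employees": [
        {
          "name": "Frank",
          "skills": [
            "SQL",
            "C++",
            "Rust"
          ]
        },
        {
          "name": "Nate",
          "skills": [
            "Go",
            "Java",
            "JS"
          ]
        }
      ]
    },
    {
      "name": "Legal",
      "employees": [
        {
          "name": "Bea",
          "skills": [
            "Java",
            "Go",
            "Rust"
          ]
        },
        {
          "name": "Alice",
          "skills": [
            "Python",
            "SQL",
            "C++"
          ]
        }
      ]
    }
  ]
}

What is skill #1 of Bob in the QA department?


Path: departments[0].employees[0].skills[0]
Value: SQL

ANSWER: SQL


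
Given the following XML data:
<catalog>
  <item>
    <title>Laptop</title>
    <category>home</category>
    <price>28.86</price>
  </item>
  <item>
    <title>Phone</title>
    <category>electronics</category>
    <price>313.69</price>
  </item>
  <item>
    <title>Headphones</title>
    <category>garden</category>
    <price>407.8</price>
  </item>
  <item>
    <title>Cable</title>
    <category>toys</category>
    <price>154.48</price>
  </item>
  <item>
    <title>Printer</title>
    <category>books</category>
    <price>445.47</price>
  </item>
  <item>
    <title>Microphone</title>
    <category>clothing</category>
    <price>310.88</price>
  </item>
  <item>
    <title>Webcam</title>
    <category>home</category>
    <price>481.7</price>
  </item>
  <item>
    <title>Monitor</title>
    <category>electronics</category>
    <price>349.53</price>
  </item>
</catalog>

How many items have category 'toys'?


Scanning <item> elements for <category>toys</category>:
  Item 4: Cable -> MATCH
Count: 1

ANSWER: 1


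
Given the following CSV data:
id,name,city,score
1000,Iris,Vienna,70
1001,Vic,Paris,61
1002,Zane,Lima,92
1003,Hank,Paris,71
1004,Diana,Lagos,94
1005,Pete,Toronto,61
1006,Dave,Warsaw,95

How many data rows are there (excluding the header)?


Counting rows (excluding header):
Header: id,name,city,score
Data rows: 7

ANSWER: 7


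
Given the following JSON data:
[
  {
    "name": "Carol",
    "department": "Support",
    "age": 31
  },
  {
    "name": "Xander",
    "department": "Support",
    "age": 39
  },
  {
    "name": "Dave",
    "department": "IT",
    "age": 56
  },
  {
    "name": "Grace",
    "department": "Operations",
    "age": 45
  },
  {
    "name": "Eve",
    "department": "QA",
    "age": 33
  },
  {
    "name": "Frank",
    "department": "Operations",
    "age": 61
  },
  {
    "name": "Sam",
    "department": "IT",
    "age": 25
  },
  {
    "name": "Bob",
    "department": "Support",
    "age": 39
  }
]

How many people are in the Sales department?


Scanning records for department = Sales
  No matches found
Count: 0

ANSWER: 0


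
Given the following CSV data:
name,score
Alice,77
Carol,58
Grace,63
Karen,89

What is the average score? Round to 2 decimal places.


Scores: 77, 58, 63, 89
Sum = 287
Count = 4
Average = 287 / 4 = 71.75

ANSWER: 71.75


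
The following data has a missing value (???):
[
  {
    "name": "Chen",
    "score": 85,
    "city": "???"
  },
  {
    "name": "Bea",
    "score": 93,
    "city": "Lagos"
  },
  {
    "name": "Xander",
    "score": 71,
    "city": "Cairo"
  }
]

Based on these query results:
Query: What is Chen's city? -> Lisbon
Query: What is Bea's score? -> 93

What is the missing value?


The missing value is Chen's city
From query: Chen's city = Lisbon

ANSWER: Lisbon


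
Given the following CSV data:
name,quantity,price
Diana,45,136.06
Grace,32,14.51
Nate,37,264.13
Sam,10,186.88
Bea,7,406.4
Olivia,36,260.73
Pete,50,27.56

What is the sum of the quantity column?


Values in 'quantity' column:
  Row 1: 45
  Row 2: 32
  Row 3: 37
  Row 4: 10
  Row 5: 7
  Row 6: 36
  Row 7: 50
Sum = 45 + 32 + 37 + 10 + 7 + 36 + 50 = 217

ANSWER: 217


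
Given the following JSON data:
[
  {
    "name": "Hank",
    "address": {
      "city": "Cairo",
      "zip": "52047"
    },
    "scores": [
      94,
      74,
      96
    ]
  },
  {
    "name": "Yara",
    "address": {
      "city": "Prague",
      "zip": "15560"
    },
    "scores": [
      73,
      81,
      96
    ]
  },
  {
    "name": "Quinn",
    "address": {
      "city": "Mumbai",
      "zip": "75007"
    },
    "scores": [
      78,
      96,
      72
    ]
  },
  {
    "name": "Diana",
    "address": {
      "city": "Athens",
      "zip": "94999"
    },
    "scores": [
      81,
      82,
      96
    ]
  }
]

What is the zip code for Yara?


Path: records[1].address.zip
Value: 15560

ANSWER: 15560


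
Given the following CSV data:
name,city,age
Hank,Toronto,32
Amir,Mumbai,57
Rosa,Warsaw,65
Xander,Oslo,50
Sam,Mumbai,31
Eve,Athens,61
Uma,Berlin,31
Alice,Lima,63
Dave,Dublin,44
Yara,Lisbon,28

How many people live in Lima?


Scanning city column for 'Lima':
  Row 8: Alice -> MATCH
Total matches: 1

ANSWER: 1


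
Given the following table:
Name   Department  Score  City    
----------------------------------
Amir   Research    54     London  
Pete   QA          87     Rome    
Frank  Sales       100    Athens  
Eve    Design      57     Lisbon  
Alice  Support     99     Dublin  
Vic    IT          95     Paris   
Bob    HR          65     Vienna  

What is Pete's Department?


Row 2: Pete
Department = QA

ANSWER: QA


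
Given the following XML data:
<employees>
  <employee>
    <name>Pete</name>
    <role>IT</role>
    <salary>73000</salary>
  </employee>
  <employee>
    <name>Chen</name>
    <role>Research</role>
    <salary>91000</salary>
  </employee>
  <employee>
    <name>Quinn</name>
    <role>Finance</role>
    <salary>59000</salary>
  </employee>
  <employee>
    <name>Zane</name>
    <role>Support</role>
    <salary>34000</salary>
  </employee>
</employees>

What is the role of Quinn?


Searching for <employee> with <name>Quinn</name>
Found at position 3
<role>Finance</role>

ANSWER: Finance


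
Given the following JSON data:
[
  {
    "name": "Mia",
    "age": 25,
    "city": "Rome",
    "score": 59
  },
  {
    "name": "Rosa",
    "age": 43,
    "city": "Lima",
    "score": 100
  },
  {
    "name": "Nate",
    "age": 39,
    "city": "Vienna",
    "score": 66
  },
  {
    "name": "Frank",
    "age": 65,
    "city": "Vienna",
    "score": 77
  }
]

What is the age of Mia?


Looking up record where name = Mia
Record index: 0
Field 'age' = 25

ANSWER: 25


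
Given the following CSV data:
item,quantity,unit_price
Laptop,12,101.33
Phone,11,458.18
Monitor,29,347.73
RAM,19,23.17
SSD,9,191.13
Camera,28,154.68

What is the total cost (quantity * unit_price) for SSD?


Row: SSD
quantity = 9
unit_price = 191.13
total = 9 * 191.13 = 1720.17

ANSWER: 1720.17


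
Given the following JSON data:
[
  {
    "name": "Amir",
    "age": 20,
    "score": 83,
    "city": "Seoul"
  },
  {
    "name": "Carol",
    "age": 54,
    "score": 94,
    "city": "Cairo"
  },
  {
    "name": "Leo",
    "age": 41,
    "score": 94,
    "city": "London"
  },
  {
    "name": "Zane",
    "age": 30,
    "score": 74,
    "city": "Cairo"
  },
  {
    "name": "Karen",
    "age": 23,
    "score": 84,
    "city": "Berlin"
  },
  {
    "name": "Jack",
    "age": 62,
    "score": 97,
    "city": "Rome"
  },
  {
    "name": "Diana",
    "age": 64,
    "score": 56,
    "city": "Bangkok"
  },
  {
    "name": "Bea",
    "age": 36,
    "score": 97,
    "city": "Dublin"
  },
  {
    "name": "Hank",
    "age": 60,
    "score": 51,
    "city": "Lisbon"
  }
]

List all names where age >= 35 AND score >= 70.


Checking both conditions:
  Amir (age=20, score=83) -> no
  Carol (age=54, score=94) -> YES
  Leo (age=41, score=94) -> YES
  Zane (age=30, score=74) -> no
  Karen (age=23, score=84) -> no
  Jack (age=62, score=97) -> YES
  Diana (age=64, score=56) -> no
  Bea (age=36, score=97) -> YES
  Hank (age=60, score=51) -> no


ANSWER: Carol, Leo, Jack, Bea


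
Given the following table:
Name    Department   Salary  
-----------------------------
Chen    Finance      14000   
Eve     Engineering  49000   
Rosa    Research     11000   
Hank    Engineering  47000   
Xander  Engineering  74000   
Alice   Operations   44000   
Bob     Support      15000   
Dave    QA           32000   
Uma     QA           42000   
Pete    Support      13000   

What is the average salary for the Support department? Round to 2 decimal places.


Support department members:
  Bob: 15000
  Pete: 13000
Sum = 28000
Count = 2
Average = 28000 / 2 = 14000.00

ANSWER: 14000.00


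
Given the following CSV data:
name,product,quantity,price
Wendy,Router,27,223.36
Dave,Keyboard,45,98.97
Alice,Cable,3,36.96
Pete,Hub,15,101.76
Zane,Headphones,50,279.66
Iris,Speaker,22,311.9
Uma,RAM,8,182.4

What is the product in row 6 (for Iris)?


Row 6: Iris
Column 'product' = Speaker

ANSWER: Speaker


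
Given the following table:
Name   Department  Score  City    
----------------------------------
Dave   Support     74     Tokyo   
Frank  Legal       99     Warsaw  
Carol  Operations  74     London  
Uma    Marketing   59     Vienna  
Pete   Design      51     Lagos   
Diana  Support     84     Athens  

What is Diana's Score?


Row 6: Diana
Score = 84

ANSWER: 84


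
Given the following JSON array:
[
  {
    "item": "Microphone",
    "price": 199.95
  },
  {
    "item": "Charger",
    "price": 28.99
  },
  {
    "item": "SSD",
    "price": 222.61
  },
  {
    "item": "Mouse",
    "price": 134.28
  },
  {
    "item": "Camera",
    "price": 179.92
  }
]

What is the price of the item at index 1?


Array index 1 -> Charger
price = 28.99

ANSWER: 28.99


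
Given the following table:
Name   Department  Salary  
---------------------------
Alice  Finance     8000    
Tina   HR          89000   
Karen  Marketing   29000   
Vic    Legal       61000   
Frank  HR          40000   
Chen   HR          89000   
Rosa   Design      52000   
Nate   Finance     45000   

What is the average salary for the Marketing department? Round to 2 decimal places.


Marketing department members:
  Karen: 29000
Sum = 29000
Count = 1
Average = 29000 / 1 = 29000.00

ANSWER: 29000.00


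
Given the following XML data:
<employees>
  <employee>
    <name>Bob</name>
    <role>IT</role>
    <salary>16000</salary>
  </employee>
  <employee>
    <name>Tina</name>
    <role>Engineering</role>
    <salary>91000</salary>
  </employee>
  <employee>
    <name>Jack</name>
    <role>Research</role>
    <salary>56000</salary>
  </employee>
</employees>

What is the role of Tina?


Searching for <employee> with <name>Tina</name>
Found at position 2
<role>Engineering</role>

ANSWER: Engineering


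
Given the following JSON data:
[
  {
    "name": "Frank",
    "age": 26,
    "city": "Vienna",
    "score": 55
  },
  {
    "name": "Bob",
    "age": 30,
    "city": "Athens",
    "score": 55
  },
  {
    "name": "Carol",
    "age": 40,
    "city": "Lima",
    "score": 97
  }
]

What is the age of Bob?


Looking up record where name = Bob
Record index: 1
Field 'age' = 30

ANSWER: 30


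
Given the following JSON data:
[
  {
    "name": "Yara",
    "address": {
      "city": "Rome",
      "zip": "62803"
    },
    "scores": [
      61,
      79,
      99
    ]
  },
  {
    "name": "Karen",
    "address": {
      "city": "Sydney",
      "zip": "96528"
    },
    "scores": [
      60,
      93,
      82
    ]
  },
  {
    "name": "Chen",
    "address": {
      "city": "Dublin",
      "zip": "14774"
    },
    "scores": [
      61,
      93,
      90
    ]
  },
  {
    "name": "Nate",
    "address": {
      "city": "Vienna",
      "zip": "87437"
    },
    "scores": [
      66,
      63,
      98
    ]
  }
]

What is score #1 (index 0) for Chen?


Path: records[2].scores[0]
Value: 61

ANSWER: 61


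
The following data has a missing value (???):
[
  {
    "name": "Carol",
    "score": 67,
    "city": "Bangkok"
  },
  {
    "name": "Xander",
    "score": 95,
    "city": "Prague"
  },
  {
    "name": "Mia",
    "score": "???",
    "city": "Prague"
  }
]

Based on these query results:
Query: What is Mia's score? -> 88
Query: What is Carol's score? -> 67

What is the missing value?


The missing value is Mia's score
From query: Mia's score = 88

ANSWER: 88


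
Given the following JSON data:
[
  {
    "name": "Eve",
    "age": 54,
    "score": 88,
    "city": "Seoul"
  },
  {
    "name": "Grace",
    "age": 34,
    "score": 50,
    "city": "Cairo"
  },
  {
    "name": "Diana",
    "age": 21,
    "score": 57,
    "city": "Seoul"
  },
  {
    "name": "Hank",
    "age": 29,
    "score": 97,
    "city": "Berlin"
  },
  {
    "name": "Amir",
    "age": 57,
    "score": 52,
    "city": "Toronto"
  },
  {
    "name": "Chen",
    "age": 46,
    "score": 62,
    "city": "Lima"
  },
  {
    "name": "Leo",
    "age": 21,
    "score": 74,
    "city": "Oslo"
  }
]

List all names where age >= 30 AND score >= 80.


Checking both conditions:
  Eve (age=54, score=88) -> YES
  Grace (age=34, score=50) -> no
  Diana (age=21, score=57) -> no
  Hank (age=29, score=97) -> no
  Amir (age=57, score=52) -> no
  Chen (age=46, score=62) -> no
  Leo (age=21, score=74) -> no


ANSWER: Eve


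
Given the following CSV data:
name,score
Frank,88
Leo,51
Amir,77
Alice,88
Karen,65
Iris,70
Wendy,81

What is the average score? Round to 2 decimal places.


Scores: 88, 51, 77, 88, 65, 70, 81
Sum = 520
Count = 7
Average = 520 / 7 = 74.29

ANSWER: 74.29


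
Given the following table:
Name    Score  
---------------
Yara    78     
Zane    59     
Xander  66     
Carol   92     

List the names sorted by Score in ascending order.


Sorting by Score (ascending):
  Zane: 59
  Xander: 66
  Yara: 78
  Carol: 92


ANSWER: Zane, Xander, Yara, Carol


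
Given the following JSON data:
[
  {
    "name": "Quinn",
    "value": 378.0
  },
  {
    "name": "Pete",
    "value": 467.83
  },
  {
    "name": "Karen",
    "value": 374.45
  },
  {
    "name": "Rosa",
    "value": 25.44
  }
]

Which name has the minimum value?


Comparing values:
  Quinn: 378.0
  Pete: 467.83
  Karen: 374.45
  Rosa: 25.44
Minimum: Rosa (25.44)

ANSWER: Rosa


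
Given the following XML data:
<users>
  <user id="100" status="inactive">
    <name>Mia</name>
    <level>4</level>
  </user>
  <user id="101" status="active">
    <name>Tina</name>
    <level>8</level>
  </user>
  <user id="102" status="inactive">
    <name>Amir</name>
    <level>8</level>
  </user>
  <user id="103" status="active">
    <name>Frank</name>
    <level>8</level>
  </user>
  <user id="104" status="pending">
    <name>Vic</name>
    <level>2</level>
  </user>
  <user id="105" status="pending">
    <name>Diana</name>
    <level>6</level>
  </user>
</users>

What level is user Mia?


Finding user: Mia
<level>4</level>

ANSWER: 4


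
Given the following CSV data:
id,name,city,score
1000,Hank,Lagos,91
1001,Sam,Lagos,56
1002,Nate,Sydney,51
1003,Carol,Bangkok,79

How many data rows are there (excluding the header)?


Counting rows (excluding header):
Header: id,name,city,score
Data rows: 4

ANSWER: 4


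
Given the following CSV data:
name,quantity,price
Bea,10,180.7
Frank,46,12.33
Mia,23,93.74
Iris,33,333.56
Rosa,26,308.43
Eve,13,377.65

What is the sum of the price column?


Values in 'price' column:
  Row 1: 180.7
  Row 2: 12.33
  Row 3: 93.74
  Row 4: 333.56
  Row 5: 308.43
  Row 6: 377.65
Sum = 180.7 + 12.33 + 93.74 + 333.56 + 308.43 + 377.65 = 1306.41

ANSWER: 1306.41


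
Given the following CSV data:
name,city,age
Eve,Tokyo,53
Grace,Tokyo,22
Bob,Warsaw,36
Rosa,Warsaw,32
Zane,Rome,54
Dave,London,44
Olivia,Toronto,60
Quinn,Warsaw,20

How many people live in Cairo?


Scanning city column for 'Cairo':
Total matches: 0

ANSWER: 0


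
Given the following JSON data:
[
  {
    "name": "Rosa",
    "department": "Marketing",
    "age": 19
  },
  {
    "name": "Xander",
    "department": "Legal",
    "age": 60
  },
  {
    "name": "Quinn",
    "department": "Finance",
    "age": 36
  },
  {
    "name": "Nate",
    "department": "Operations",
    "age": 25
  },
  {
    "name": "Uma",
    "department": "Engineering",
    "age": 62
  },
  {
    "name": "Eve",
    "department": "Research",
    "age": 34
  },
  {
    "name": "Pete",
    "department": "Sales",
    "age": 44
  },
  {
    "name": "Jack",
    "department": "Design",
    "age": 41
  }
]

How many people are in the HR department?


Scanning records for department = HR
  No matches found
Count: 0

ANSWER: 0


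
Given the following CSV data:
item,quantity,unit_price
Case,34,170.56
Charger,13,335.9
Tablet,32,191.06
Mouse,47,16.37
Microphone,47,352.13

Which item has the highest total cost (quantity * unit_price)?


Computing row totals:
  Case: 5799.04
  Charger: 4366.7
  Tablet: 6113.92
  Mouse: 769.39
  Microphone: 16550.11
Maximum: Microphone (16550.11)

ANSWER: Microphone


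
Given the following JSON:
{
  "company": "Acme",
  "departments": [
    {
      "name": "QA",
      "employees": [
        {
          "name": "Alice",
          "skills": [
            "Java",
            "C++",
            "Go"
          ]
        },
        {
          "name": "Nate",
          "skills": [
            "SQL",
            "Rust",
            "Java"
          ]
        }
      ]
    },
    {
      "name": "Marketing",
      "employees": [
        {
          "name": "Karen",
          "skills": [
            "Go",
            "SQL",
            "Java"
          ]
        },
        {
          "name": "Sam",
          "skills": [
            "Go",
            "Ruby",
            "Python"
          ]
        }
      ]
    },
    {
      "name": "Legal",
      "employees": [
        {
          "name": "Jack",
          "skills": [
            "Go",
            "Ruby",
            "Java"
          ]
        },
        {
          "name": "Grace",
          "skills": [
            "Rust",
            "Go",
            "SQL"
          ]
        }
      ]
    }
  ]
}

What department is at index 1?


Path: departments[1].name
Value: Marketing

ANSWER: Marketing


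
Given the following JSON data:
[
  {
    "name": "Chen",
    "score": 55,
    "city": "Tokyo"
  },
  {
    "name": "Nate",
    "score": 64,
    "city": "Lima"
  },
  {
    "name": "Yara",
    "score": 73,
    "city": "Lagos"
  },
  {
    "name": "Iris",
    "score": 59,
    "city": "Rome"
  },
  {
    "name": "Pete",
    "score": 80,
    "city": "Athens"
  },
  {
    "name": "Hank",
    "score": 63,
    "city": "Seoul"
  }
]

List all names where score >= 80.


Filtering records where score >= 80:
  Chen (score=55) -> no
  Nate (score=64) -> no
  Yara (score=73) -> no
  Iris (score=59) -> no
  Pete (score=80) -> YES
  Hank (score=63) -> no


ANSWER: Pete


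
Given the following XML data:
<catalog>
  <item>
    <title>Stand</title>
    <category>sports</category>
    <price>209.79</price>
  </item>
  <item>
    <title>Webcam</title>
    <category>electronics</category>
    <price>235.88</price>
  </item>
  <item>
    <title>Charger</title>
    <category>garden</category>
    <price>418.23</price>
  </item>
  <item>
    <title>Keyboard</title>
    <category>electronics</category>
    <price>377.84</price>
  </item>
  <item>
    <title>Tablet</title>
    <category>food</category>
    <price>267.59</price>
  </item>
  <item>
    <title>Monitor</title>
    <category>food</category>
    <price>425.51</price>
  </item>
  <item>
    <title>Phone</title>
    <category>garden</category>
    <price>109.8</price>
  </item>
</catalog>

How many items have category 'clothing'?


Scanning <item> elements for <category>clothing</category>:
Count: 0

ANSWER: 0


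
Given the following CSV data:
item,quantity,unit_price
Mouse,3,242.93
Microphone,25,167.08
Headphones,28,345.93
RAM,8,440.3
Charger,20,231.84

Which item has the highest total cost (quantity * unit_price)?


Computing row totals:
  Mouse: 728.79
  Microphone: 4177.0
  Headphones: 9686.04
  RAM: 3522.4
  Charger: 4636.8
Maximum: Headphones (9686.04)

ANSWER: Headphones


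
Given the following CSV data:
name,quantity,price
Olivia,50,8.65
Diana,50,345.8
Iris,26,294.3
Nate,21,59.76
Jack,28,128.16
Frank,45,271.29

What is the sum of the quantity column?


Values in 'quantity' column:
  Row 1: 50
  Row 2: 50
  Row 3: 26
  Row 4: 21
  Row 5: 28
  Row 6: 45
Sum = 50 + 50 + 26 + 21 + 28 + 45 = 220

ANSWER: 220


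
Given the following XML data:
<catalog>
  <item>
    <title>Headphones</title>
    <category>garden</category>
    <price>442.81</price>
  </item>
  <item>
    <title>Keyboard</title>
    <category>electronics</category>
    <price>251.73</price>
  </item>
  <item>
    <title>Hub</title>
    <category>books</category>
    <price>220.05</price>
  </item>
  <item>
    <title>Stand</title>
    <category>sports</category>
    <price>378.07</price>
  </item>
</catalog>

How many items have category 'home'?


Scanning <item> elements for <category>home</category>:
Count: 0

ANSWER: 0


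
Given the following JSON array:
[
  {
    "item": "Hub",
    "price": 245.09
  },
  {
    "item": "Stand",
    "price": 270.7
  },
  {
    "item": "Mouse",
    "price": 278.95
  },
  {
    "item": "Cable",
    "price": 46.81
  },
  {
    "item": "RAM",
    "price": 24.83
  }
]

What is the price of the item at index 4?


Array index 4 -> RAM
price = 24.83

ANSWER: 24.83
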